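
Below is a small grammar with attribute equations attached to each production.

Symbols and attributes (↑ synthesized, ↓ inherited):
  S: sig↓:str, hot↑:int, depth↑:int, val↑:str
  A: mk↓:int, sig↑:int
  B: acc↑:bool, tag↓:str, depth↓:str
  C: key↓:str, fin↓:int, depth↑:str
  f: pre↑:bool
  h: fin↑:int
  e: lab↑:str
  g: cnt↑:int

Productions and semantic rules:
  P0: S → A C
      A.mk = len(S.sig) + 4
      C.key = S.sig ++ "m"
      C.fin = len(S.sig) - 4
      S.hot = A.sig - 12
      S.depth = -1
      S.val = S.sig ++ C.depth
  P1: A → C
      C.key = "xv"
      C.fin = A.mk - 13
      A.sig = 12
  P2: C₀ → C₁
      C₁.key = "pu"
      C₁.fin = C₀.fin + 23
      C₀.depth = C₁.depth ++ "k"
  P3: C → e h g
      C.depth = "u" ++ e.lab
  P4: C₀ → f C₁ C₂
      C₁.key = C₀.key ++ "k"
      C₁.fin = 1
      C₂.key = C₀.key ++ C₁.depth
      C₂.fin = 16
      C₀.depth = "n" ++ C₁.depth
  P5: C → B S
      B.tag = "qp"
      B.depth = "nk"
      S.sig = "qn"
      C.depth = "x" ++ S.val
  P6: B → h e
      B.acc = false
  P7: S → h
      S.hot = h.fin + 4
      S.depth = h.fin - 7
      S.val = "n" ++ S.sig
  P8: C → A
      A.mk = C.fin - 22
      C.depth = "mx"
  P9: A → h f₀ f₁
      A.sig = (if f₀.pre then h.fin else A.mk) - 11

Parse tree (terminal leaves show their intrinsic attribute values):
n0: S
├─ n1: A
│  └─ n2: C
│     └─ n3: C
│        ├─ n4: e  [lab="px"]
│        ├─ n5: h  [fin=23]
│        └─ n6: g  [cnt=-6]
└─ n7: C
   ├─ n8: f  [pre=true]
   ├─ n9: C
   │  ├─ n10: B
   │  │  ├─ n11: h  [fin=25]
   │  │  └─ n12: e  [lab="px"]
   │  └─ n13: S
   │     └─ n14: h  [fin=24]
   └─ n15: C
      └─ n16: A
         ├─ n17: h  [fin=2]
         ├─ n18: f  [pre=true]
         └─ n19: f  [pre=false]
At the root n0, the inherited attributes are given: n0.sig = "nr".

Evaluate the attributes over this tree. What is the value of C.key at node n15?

"nrmxnqn"

1. n0.sig = "nr"  [given at root]
2. n1.mk = 6  [len(S.sig) + 4]
3. n2.key = "xv"  ["xv"]
4. n2.fin = -7  [A.mk - 13]
5. n3.key = "pu"  ["pu"]
6. n3.fin = 16  [C₀.fin + 23]
7. n4.lab = "px"  [terminal]
8. n5.fin = 23  [terminal]
9. n6.cnt = -6  [terminal]
10. n3.depth = "upx"  ["u" ++ e.lab]
11. n2.depth = "upxk"  [C₁.depth ++ "k"]
12. n1.sig = 12  [12]
13. n7.key = "nrm"  [S.sig ++ "m"]
14. n7.fin = -2  [len(S.sig) - 4]
15. n8.pre = true  [terminal]
16. n9.key = "nrmk"  [C₀.key ++ "k"]
17. n9.fin = 1  [1]
18. n10.tag = "qp"  ["qp"]
19. n10.depth = "nk"  ["nk"]
20. n11.fin = 25  [terminal]
21. n12.lab = "px"  [terminal]
22. n10.acc = false  [false]
23. n13.sig = "qn"  ["qn"]
24. n14.fin = 24  [terminal]
25. n13.hot = 28  [h.fin + 4]
26. n13.depth = 17  [h.fin - 7]
27. n13.val = "nqn"  ["n" ++ S.sig]
28. n9.depth = "xnqn"  ["x" ++ S.val]
29. n15.key = "nrmxnqn"  [C₀.key ++ C₁.depth]
30. n15.fin = 16  [16]
31. n16.mk = -6  [C.fin - 22]
32. n17.fin = 2  [terminal]
33. n18.pre = true  [terminal]
34. n19.pre = false  [terminal]
35. n16.sig = -9  [(if f₀.pre then h.fin else A.mk) - 11]
36. n15.depth = "mx"  ["mx"]
37. n7.depth = "nxnqn"  ["n" ++ C₁.depth]
38. n0.hot = 0  [A.sig - 12]
39. n0.depth = -1  [-1]
40. n0.val = "nrnxnqn"  [S.sig ++ C.depth]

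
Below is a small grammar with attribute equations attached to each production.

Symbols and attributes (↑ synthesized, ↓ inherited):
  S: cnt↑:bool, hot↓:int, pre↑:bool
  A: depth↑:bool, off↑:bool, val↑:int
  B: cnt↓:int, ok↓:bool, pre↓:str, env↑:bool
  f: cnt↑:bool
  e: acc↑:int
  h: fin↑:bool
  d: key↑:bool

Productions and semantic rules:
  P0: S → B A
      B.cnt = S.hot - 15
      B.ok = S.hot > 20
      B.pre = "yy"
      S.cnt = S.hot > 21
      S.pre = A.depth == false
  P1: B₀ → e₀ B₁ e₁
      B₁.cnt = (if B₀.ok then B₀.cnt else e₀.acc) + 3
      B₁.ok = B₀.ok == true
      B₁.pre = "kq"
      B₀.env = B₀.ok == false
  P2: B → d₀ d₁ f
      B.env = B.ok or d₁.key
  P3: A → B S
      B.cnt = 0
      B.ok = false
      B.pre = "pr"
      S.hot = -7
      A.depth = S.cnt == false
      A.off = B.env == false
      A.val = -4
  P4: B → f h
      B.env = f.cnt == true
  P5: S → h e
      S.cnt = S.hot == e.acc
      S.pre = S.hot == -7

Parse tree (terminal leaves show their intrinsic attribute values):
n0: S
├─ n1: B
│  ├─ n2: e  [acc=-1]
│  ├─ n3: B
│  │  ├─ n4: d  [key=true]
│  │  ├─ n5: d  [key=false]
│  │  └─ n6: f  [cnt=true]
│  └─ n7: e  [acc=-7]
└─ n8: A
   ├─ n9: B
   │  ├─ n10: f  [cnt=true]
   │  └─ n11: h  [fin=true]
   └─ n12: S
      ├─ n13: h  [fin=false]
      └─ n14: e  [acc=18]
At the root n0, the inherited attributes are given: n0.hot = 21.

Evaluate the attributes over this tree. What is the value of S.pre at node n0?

1. n0.hot = 21  [given at root]
2. n1.cnt = 6  [S.hot - 15]
3. n1.ok = true  [S.hot > 20]
4. n1.pre = "yy"  ["yy"]
5. n2.acc = -1  [terminal]
6. n3.cnt = 9  [(if B₀.ok then B₀.cnt else e₀.acc) + 3]
7. n3.ok = true  [B₀.ok == true]
8. n3.pre = "kq"  ["kq"]
9. n4.key = true  [terminal]
10. n5.key = false  [terminal]
11. n6.cnt = true  [terminal]
12. n3.env = true  [B.ok or d₁.key]
13. n7.acc = -7  [terminal]
14. n1.env = false  [B₀.ok == false]
15. n9.cnt = 0  [0]
16. n9.ok = false  [false]
17. n9.pre = "pr"  ["pr"]
18. n10.cnt = true  [terminal]
19. n11.fin = true  [terminal]
20. n9.env = true  [f.cnt == true]
21. n12.hot = -7  [-7]
22. n13.fin = false  [terminal]
23. n14.acc = 18  [terminal]
24. n12.cnt = false  [S.hot == e.acc]
25. n12.pre = true  [S.hot == -7]
26. n8.depth = true  [S.cnt == false]
27. n8.off = false  [B.env == false]
28. n8.val = -4  [-4]
29. n0.cnt = false  [S.hot > 21]
30. n0.pre = false  [A.depth == false]

false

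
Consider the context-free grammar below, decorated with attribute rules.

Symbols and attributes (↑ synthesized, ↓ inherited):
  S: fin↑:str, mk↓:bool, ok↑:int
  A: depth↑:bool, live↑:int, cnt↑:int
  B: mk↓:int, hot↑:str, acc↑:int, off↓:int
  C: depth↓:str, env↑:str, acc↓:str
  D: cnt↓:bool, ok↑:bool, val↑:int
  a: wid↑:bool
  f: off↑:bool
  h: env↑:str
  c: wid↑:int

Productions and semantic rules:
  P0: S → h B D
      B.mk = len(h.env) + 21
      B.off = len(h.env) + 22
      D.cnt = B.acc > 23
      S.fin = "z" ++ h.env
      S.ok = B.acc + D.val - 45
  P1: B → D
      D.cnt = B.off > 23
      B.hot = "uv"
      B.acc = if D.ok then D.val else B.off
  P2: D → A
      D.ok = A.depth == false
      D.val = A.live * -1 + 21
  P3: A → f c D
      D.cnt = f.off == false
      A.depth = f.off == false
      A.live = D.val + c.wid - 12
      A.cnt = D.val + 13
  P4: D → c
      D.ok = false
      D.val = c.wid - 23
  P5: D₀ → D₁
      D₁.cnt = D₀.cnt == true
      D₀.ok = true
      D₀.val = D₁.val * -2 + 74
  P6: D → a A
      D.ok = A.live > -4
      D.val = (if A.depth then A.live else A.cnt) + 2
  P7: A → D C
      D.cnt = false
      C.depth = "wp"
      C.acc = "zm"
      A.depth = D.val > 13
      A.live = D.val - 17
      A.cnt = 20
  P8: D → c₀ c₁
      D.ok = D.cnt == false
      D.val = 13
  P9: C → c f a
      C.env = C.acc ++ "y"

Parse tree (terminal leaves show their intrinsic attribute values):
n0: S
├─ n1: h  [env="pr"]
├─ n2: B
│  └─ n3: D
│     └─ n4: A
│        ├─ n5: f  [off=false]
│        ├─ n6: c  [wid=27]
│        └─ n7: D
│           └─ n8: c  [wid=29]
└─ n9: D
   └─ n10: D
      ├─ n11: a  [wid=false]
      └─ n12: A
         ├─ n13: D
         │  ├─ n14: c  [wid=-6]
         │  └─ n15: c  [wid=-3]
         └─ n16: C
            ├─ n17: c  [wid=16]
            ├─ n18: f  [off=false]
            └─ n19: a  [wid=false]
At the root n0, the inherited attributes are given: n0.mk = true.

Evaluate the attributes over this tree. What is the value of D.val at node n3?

1. n0.mk = true  [given at root]
2. n1.env = "pr"  [terminal]
3. n2.mk = 23  [len(h.env) + 21]
4. n2.off = 24  [len(h.env) + 22]
5. n3.cnt = true  [B.off > 23]
6. n5.off = false  [terminal]
7. n6.wid = 27  [terminal]
8. n7.cnt = true  [f.off == false]
9. n8.wid = 29  [terminal]
10. n7.ok = false  [false]
11. n7.val = 6  [c.wid - 23]
12. n4.depth = true  [f.off == false]
13. n4.live = 21  [D.val + c.wid - 12]
14. n4.cnt = 19  [D.val + 13]
15. n3.ok = false  [A.depth == false]
16. n3.val = 0  [A.live * -1 + 21]
17. n2.hot = "uv"  ["uv"]
18. n2.acc = 24  [if D.ok then D.val else B.off]
19. n9.cnt = true  [B.acc > 23]
20. n10.cnt = true  [D₀.cnt == true]
21. n11.wid = false  [terminal]
22. n13.cnt = false  [false]
23. n14.wid = -6  [terminal]
24. n15.wid = -3  [terminal]
25. n13.ok = true  [D.cnt == false]
26. n13.val = 13  [13]
27. n16.depth = "wp"  ["wp"]
28. n16.acc = "zm"  ["zm"]
29. n17.wid = 16  [terminal]
30. n18.off = false  [terminal]
31. n19.wid = false  [terminal]
32. n16.env = "zmy"  [C.acc ++ "y"]
33. n12.depth = false  [D.val > 13]
34. n12.live = -4  [D.val - 17]
35. n12.cnt = 20  [20]
36. n10.ok = false  [A.live > -4]
37. n10.val = 22  [(if A.depth then A.live else A.cnt) + 2]
38. n9.ok = true  [true]
39. n9.val = 30  [D₁.val * -2 + 74]
40. n0.fin = "zpr"  ["z" ++ h.env]
41. n0.ok = 9  [B.acc + D.val - 45]

0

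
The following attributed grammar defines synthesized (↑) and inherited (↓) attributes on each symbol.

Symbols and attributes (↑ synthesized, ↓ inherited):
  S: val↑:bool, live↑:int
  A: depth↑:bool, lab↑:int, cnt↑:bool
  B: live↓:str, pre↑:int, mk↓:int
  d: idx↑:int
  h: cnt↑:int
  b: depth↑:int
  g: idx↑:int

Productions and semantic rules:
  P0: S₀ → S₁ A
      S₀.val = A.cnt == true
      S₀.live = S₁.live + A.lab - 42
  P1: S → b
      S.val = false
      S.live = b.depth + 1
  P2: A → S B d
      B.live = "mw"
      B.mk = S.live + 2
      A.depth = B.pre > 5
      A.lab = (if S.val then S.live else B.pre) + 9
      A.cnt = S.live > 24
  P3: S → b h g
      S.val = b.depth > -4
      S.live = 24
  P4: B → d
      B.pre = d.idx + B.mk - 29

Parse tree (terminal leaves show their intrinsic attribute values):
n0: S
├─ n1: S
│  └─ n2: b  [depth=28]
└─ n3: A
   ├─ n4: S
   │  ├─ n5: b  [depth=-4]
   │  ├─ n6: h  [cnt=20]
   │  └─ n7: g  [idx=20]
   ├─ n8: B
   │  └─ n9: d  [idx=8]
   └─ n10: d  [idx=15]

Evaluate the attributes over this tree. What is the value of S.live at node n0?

1. n2.depth = 28  [terminal]
2. n1.val = false  [false]
3. n1.live = 29  [b.depth + 1]
4. n5.depth = -4  [terminal]
5. n6.cnt = 20  [terminal]
6. n7.idx = 20  [terminal]
7. n4.val = false  [b.depth > -4]
8. n4.live = 24  [24]
9. n8.live = "mw"  ["mw"]
10. n8.mk = 26  [S.live + 2]
11. n9.idx = 8  [terminal]
12. n8.pre = 5  [d.idx + B.mk - 29]
13. n10.idx = 15  [terminal]
14. n3.depth = false  [B.pre > 5]
15. n3.lab = 14  [(if S.val then S.live else B.pre) + 9]
16. n3.cnt = false  [S.live > 24]
17. n0.val = false  [A.cnt == true]
18. n0.live = 1  [S₁.live + A.lab - 42]

1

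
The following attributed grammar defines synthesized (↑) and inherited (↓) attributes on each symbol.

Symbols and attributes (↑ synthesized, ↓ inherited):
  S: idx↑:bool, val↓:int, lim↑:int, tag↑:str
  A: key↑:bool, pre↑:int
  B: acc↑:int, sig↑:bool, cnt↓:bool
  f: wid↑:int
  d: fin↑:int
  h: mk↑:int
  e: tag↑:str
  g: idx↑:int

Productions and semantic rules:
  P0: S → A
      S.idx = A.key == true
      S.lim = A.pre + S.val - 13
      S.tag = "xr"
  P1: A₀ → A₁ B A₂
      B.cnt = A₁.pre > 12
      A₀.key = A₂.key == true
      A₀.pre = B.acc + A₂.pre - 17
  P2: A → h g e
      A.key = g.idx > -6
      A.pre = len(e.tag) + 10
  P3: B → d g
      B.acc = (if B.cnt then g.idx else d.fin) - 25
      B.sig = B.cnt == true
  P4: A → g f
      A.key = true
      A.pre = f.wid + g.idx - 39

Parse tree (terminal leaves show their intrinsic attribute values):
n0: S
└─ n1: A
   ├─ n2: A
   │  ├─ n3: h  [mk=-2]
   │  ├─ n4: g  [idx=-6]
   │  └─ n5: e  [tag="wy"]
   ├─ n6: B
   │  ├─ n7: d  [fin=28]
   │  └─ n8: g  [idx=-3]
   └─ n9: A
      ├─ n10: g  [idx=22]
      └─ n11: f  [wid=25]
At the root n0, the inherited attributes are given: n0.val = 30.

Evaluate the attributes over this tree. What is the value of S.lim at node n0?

1. n0.val = 30  [given at root]
2. n3.mk = -2  [terminal]
3. n4.idx = -6  [terminal]
4. n5.tag = "wy"  [terminal]
5. n2.key = false  [g.idx > -6]
6. n2.pre = 12  [len(e.tag) + 10]
7. n6.cnt = false  [A₁.pre > 12]
8. n7.fin = 28  [terminal]
9. n8.idx = -3  [terminal]
10. n6.acc = 3  [(if B.cnt then g.idx else d.fin) - 25]
11. n6.sig = false  [B.cnt == true]
12. n10.idx = 22  [terminal]
13. n11.wid = 25  [terminal]
14. n9.key = true  [true]
15. n9.pre = 8  [f.wid + g.idx - 39]
16. n1.key = true  [A₂.key == true]
17. n1.pre = -6  [B.acc + A₂.pre - 17]
18. n0.idx = true  [A.key == true]
19. n0.lim = 11  [A.pre + S.val - 13]
20. n0.tag = "xr"  ["xr"]

11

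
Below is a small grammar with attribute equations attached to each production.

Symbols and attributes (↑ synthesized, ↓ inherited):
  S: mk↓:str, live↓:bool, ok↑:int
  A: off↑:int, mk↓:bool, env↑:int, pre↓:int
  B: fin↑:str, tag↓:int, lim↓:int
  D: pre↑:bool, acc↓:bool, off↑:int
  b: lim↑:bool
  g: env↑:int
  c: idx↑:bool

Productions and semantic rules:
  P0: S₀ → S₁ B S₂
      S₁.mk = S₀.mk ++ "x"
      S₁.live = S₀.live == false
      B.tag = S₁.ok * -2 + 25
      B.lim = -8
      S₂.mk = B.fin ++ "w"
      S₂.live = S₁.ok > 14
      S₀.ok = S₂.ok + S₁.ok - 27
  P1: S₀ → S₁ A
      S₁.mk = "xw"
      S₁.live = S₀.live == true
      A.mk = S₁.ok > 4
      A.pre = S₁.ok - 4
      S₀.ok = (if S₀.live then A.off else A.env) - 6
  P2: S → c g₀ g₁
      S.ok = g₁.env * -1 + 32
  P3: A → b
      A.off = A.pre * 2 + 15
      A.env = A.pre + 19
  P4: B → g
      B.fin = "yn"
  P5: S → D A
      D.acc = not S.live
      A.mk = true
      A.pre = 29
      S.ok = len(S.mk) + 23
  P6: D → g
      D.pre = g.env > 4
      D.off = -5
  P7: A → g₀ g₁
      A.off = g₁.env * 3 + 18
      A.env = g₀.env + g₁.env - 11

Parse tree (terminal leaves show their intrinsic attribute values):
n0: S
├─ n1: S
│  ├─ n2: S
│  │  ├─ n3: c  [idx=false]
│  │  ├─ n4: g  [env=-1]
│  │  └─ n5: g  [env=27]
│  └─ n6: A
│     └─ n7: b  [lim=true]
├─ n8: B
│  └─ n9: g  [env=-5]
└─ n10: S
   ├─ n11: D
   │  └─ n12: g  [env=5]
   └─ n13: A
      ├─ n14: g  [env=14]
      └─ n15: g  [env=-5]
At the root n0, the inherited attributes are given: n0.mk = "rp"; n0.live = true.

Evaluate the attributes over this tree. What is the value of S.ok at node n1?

1. n0.mk = "rp"  [given at root]
2. n0.live = true  [given at root]
3. n1.mk = "rpx"  [S₀.mk ++ "x"]
4. n1.live = false  [S₀.live == false]
5. n2.mk = "xw"  ["xw"]
6. n2.live = false  [S₀.live == true]
7. n3.idx = false  [terminal]
8. n4.env = -1  [terminal]
9. n5.env = 27  [terminal]
10. n2.ok = 5  [g₁.env * -1 + 32]
11. n6.mk = true  [S₁.ok > 4]
12. n6.pre = 1  [S₁.ok - 4]
13. n7.lim = true  [terminal]
14. n6.off = 17  [A.pre * 2 + 15]
15. n6.env = 20  [A.pre + 19]
16. n1.ok = 14  [(if S₀.live then A.off else A.env) - 6]
17. n8.tag = -3  [S₁.ok * -2 + 25]
18. n8.lim = -8  [-8]
19. n9.env = -5  [terminal]
20. n8.fin = "yn"  ["yn"]
21. n10.mk = "ynw"  [B.fin ++ "w"]
22. n10.live = false  [S₁.ok > 14]
23. n11.acc = true  [not S.live]
24. n12.env = 5  [terminal]
25. n11.pre = true  [g.env > 4]
26. n11.off = -5  [-5]
27. n13.mk = true  [true]
28. n13.pre = 29  [29]
29. n14.env = 14  [terminal]
30. n15.env = -5  [terminal]
31. n13.off = 3  [g₁.env * 3 + 18]
32. n13.env = -2  [g₀.env + g₁.env - 11]
33. n10.ok = 26  [len(S.mk) + 23]
34. n0.ok = 13  [S₂.ok + S₁.ok - 27]

14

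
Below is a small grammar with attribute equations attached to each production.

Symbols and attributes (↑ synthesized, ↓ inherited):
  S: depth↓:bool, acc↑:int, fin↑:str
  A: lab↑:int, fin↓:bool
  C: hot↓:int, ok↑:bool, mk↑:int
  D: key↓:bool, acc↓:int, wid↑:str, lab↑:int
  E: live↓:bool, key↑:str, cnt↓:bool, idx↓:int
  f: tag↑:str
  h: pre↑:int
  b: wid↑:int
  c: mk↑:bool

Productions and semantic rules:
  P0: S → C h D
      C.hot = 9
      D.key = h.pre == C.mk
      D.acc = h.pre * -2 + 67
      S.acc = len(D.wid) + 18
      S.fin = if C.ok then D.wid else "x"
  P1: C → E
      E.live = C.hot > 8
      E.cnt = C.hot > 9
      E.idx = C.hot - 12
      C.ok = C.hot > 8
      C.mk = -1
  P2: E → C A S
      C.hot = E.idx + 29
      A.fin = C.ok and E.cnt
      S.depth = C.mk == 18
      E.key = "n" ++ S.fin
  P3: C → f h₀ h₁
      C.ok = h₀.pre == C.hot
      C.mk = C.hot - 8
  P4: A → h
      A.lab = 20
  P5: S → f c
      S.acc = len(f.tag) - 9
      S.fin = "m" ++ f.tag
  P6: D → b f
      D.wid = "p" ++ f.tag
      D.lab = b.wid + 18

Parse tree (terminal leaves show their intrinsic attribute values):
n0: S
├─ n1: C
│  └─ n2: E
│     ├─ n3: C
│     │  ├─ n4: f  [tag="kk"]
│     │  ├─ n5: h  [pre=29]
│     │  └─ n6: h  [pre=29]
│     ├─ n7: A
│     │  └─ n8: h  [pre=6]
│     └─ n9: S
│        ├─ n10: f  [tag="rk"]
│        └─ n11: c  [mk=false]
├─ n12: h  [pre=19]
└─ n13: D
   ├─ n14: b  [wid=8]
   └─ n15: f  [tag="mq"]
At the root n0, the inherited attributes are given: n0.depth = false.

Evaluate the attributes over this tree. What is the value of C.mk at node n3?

18

1. n0.depth = false  [given at root]
2. n1.hot = 9  [9]
3. n2.live = true  [C.hot > 8]
4. n2.cnt = false  [C.hot > 9]
5. n2.idx = -3  [C.hot - 12]
6. n3.hot = 26  [E.idx + 29]
7. n4.tag = "kk"  [terminal]
8. n5.pre = 29  [terminal]
9. n6.pre = 29  [terminal]
10. n3.ok = false  [h₀.pre == C.hot]
11. n3.mk = 18  [C.hot - 8]
12. n7.fin = false  [C.ok and E.cnt]
13. n8.pre = 6  [terminal]
14. n7.lab = 20  [20]
15. n9.depth = true  [C.mk == 18]
16. n10.tag = "rk"  [terminal]
17. n11.mk = false  [terminal]
18. n9.acc = -7  [len(f.tag) - 9]
19. n9.fin = "mrk"  ["m" ++ f.tag]
20. n2.key = "nmrk"  ["n" ++ S.fin]
21. n1.ok = true  [C.hot > 8]
22. n1.mk = -1  [-1]
23. n12.pre = 19  [terminal]
24. n13.key = false  [h.pre == C.mk]
25. n13.acc = 29  [h.pre * -2 + 67]
26. n14.wid = 8  [terminal]
27. n15.tag = "mq"  [terminal]
28. n13.wid = "pmq"  ["p" ++ f.tag]
29. n13.lab = 26  [b.wid + 18]
30. n0.acc = 21  [len(D.wid) + 18]
31. n0.fin = "pmq"  [if C.ok then D.wid else "x"]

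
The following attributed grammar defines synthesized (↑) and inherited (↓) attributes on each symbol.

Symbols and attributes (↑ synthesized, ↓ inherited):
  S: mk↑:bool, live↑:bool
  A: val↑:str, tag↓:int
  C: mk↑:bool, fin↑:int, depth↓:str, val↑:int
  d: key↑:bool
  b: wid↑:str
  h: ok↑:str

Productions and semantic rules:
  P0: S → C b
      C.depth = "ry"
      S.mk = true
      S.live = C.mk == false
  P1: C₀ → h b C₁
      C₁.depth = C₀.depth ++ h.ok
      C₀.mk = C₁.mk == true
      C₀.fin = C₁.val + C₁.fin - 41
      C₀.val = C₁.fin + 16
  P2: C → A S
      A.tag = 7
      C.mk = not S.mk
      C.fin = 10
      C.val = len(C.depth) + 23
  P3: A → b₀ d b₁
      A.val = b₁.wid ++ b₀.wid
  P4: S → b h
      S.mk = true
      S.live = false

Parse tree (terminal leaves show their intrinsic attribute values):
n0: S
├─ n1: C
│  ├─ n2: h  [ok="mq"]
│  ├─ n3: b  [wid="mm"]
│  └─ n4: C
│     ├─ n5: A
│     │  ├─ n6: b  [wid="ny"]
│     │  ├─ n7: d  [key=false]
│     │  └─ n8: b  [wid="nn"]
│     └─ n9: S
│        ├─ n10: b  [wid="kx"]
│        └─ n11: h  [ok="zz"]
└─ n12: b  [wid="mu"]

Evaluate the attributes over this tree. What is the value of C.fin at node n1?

1. n1.depth = "ry"  ["ry"]
2. n2.ok = "mq"  [terminal]
3. n3.wid = "mm"  [terminal]
4. n4.depth = "rymq"  [C₀.depth ++ h.ok]
5. n5.tag = 7  [7]
6. n6.wid = "ny"  [terminal]
7. n7.key = false  [terminal]
8. n8.wid = "nn"  [terminal]
9. n5.val = "nnny"  [b₁.wid ++ b₀.wid]
10. n10.wid = "kx"  [terminal]
11. n11.ok = "zz"  [terminal]
12. n9.mk = true  [true]
13. n9.live = false  [false]
14. n4.mk = false  [not S.mk]
15. n4.fin = 10  [10]
16. n4.val = 27  [len(C.depth) + 23]
17. n1.mk = false  [C₁.mk == true]
18. n1.fin = -4  [C₁.val + C₁.fin - 41]
19. n1.val = 26  [C₁.fin + 16]
20. n12.wid = "mu"  [terminal]
21. n0.mk = true  [true]
22. n0.live = true  [C.mk == false]

-4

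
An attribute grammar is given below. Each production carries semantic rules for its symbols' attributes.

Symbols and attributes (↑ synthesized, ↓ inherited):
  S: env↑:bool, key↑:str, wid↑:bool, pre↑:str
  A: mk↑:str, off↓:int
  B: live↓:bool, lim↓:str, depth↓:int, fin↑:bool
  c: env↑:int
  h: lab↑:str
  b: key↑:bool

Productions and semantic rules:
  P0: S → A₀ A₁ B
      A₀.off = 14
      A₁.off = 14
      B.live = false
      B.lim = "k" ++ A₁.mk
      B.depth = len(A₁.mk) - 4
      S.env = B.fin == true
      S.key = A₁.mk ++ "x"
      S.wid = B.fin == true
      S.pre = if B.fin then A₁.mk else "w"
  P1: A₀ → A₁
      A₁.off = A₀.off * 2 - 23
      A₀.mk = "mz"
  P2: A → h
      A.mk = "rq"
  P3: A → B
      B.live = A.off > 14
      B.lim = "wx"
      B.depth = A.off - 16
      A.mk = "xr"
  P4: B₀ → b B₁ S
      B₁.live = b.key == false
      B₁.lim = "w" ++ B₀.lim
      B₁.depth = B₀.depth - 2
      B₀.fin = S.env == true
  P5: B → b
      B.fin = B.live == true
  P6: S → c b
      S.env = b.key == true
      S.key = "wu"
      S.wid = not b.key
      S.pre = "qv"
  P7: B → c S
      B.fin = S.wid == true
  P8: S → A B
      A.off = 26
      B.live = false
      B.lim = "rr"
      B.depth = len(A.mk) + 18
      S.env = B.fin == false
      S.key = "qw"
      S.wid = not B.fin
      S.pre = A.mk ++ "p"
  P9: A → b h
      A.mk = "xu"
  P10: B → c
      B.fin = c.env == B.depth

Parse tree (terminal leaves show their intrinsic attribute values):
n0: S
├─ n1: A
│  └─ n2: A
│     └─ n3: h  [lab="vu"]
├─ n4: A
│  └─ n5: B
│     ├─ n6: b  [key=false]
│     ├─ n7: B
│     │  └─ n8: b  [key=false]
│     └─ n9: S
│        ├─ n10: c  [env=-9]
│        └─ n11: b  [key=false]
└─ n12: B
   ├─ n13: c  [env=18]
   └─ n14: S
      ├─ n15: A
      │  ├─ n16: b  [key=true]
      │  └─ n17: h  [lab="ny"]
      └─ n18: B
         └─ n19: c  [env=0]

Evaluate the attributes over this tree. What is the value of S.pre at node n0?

1. n1.off = 14  [14]
2. n2.off = 5  [A₀.off * 2 - 23]
3. n3.lab = "vu"  [terminal]
4. n2.mk = "rq"  ["rq"]
5. n1.mk = "mz"  ["mz"]
6. n4.off = 14  [14]
7. n5.live = false  [A.off > 14]
8. n5.lim = "wx"  ["wx"]
9. n5.depth = -2  [A.off - 16]
10. n6.key = false  [terminal]
11. n7.live = true  [b.key == false]
12. n7.lim = "wwx"  ["w" ++ B₀.lim]
13. n7.depth = -4  [B₀.depth - 2]
14. n8.key = false  [terminal]
15. n7.fin = true  [B.live == true]
16. n10.env = -9  [terminal]
17. n11.key = false  [terminal]
18. n9.env = false  [b.key == true]
19. n9.key = "wu"  ["wu"]
20. n9.wid = true  [not b.key]
21. n9.pre = "qv"  ["qv"]
22. n5.fin = false  [S.env == true]
23. n4.mk = "xr"  ["xr"]
24. n12.live = false  [false]
25. n12.lim = "kxr"  ["k" ++ A₁.mk]
26. n12.depth = -2  [len(A₁.mk) - 4]
27. n13.env = 18  [terminal]
28. n15.off = 26  [26]
29. n16.key = true  [terminal]
30. n17.lab = "ny"  [terminal]
31. n15.mk = "xu"  ["xu"]
32. n18.live = false  [false]
33. n18.lim = "rr"  ["rr"]
34. n18.depth = 20  [len(A.mk) + 18]
35. n19.env = 0  [terminal]
36. n18.fin = false  [c.env == B.depth]
37. n14.env = true  [B.fin == false]
38. n14.key = "qw"  ["qw"]
39. n14.wid = true  [not B.fin]
40. n14.pre = "xup"  [A.mk ++ "p"]
41. n12.fin = true  [S.wid == true]
42. n0.env = true  [B.fin == true]
43. n0.key = "xrx"  [A₁.mk ++ "x"]
44. n0.wid = true  [B.fin == true]
45. n0.pre = "xr"  [if B.fin then A₁.mk else "w"]

"xr"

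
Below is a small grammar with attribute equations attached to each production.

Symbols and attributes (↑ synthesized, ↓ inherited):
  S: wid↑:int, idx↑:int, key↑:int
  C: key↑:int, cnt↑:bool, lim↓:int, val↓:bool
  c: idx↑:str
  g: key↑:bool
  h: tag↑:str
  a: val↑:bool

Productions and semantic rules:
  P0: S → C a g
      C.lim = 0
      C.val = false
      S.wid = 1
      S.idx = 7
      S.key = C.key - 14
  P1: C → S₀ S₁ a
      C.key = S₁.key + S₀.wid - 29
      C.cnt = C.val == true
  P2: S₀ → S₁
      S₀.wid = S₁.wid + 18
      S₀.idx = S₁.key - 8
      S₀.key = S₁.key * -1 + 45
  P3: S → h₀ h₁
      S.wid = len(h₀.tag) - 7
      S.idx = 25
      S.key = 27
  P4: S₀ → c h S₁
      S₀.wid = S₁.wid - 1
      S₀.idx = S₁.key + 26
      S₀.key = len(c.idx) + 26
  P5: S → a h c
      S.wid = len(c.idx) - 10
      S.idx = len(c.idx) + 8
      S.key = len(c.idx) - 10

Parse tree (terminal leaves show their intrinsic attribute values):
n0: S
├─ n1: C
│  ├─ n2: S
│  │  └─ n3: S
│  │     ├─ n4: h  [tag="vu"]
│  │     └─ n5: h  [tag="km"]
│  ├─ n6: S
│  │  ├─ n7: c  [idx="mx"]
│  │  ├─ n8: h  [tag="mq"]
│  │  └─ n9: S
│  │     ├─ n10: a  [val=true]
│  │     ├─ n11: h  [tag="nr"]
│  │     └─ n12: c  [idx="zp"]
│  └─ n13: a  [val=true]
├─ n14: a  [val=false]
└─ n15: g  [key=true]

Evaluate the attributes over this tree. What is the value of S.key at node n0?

-2

1. n1.lim = 0  [0]
2. n1.val = false  [false]
3. n4.tag = "vu"  [terminal]
4. n5.tag = "km"  [terminal]
5. n3.wid = -5  [len(h₀.tag) - 7]
6. n3.idx = 25  [25]
7. n3.key = 27  [27]
8. n2.wid = 13  [S₁.wid + 18]
9. n2.idx = 19  [S₁.key - 8]
10. n2.key = 18  [S₁.key * -1 + 45]
11. n7.idx = "mx"  [terminal]
12. n8.tag = "mq"  [terminal]
13. n10.val = true  [terminal]
14. n11.tag = "nr"  [terminal]
15. n12.idx = "zp"  [terminal]
16. n9.wid = -8  [len(c.idx) - 10]
17. n9.idx = 10  [len(c.idx) + 8]
18. n9.key = -8  [len(c.idx) - 10]
19. n6.wid = -9  [S₁.wid - 1]
20. n6.idx = 18  [S₁.key + 26]
21. n6.key = 28  [len(c.idx) + 26]
22. n13.val = true  [terminal]
23. n1.key = 12  [S₁.key + S₀.wid - 29]
24. n1.cnt = false  [C.val == true]
25. n14.val = false  [terminal]
26. n15.key = true  [terminal]
27. n0.wid = 1  [1]
28. n0.idx = 7  [7]
29. n0.key = -2  [C.key - 14]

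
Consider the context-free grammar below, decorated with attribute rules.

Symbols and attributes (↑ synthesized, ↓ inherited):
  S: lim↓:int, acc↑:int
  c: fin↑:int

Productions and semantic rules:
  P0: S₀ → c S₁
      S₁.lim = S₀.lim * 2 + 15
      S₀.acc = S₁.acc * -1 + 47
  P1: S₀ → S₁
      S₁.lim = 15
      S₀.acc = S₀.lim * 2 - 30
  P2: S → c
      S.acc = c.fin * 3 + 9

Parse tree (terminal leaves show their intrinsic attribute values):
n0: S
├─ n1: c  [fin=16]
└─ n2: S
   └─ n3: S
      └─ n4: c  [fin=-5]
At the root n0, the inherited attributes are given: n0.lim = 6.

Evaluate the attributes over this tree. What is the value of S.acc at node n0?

1. n0.lim = 6  [given at root]
2. n1.fin = 16  [terminal]
3. n2.lim = 27  [S₀.lim * 2 + 15]
4. n3.lim = 15  [15]
5. n4.fin = -5  [terminal]
6. n3.acc = -6  [c.fin * 3 + 9]
7. n2.acc = 24  [S₀.lim * 2 - 30]
8. n0.acc = 23  [S₁.acc * -1 + 47]

23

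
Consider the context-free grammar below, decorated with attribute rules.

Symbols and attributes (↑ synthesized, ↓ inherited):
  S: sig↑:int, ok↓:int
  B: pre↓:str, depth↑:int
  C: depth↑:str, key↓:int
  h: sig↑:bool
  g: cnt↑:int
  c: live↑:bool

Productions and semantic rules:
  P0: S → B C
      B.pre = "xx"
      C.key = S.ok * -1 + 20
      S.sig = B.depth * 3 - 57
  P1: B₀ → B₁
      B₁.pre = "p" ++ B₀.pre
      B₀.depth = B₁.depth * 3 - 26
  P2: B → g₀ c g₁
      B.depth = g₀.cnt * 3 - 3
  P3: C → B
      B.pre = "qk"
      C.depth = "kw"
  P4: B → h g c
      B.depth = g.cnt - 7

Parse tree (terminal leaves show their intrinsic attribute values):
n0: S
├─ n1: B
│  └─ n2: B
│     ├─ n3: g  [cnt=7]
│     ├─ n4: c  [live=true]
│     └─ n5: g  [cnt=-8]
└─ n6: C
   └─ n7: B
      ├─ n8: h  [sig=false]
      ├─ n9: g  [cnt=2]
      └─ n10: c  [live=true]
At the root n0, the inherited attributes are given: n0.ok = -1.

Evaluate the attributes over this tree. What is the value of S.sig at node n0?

1. n0.ok = -1  [given at root]
2. n1.pre = "xx"  ["xx"]
3. n2.pre = "pxx"  ["p" ++ B₀.pre]
4. n3.cnt = 7  [terminal]
5. n4.live = true  [terminal]
6. n5.cnt = -8  [terminal]
7. n2.depth = 18  [g₀.cnt * 3 - 3]
8. n1.depth = 28  [B₁.depth * 3 - 26]
9. n6.key = 21  [S.ok * -1 + 20]
10. n7.pre = "qk"  ["qk"]
11. n8.sig = false  [terminal]
12. n9.cnt = 2  [terminal]
13. n10.live = true  [terminal]
14. n7.depth = -5  [g.cnt - 7]
15. n6.depth = "kw"  ["kw"]
16. n0.sig = 27  [B.depth * 3 - 57]

27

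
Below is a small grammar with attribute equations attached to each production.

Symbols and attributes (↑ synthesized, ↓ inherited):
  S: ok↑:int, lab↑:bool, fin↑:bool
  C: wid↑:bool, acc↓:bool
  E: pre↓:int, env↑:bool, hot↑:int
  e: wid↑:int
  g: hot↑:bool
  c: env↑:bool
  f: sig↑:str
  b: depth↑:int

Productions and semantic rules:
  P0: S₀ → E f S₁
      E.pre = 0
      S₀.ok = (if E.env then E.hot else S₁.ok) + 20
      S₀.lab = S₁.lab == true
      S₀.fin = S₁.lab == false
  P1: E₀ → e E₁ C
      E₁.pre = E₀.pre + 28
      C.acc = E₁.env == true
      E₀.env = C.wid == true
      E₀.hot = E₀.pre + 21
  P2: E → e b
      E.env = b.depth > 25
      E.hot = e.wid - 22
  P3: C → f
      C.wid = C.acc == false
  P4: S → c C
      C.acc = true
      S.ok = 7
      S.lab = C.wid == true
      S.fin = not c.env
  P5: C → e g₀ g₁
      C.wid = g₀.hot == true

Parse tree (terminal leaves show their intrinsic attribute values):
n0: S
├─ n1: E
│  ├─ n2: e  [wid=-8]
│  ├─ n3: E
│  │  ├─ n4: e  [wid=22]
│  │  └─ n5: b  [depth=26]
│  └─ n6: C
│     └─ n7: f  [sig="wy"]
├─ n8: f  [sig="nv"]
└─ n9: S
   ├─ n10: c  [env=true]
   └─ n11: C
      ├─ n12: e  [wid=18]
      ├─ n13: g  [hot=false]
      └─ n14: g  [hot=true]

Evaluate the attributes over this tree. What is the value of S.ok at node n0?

1. n1.pre = 0  [0]
2. n2.wid = -8  [terminal]
3. n3.pre = 28  [E₀.pre + 28]
4. n4.wid = 22  [terminal]
5. n5.depth = 26  [terminal]
6. n3.env = true  [b.depth > 25]
7. n3.hot = 0  [e.wid - 22]
8. n6.acc = true  [E₁.env == true]
9. n7.sig = "wy"  [terminal]
10. n6.wid = false  [C.acc == false]
11. n1.env = false  [C.wid == true]
12. n1.hot = 21  [E₀.pre + 21]
13. n8.sig = "nv"  [terminal]
14. n10.env = true  [terminal]
15. n11.acc = true  [true]
16. n12.wid = 18  [terminal]
17. n13.hot = false  [terminal]
18. n14.hot = true  [terminal]
19. n11.wid = false  [g₀.hot == true]
20. n9.ok = 7  [7]
21. n9.lab = false  [C.wid == true]
22. n9.fin = false  [not c.env]
23. n0.ok = 27  [(if E.env then E.hot else S₁.ok) + 20]
24. n0.lab = false  [S₁.lab == true]
25. n0.fin = true  [S₁.lab == false]

27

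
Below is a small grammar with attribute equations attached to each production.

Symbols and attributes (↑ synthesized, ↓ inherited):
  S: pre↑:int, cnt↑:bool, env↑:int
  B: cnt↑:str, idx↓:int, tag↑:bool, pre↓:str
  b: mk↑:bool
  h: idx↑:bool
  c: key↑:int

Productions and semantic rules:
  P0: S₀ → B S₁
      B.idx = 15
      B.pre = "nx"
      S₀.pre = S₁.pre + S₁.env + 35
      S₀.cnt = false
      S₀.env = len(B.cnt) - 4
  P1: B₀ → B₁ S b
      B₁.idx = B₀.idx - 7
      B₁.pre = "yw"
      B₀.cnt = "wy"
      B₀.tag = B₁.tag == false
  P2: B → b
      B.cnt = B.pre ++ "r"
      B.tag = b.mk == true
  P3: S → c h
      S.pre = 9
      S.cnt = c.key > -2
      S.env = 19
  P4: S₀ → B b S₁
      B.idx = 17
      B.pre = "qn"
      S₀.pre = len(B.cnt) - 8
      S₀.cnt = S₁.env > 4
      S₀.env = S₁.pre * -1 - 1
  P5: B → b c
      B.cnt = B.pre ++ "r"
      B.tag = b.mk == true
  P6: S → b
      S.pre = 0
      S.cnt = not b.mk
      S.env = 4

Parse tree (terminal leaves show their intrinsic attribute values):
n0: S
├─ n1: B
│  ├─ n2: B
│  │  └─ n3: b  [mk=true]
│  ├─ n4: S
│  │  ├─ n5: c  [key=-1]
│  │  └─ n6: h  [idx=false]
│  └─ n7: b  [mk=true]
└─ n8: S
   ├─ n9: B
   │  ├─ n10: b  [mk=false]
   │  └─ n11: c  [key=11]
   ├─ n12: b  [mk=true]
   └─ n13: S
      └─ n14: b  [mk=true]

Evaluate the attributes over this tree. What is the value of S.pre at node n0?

29

1. n1.idx = 15  [15]
2. n1.pre = "nx"  ["nx"]
3. n2.idx = 8  [B₀.idx - 7]
4. n2.pre = "yw"  ["yw"]
5. n3.mk = true  [terminal]
6. n2.cnt = "ywr"  [B.pre ++ "r"]
7. n2.tag = true  [b.mk == true]
8. n5.key = -1  [terminal]
9. n6.idx = false  [terminal]
10. n4.pre = 9  [9]
11. n4.cnt = true  [c.key > -2]
12. n4.env = 19  [19]
13. n7.mk = true  [terminal]
14. n1.cnt = "wy"  ["wy"]
15. n1.tag = false  [B₁.tag == false]
16. n9.idx = 17  [17]
17. n9.pre = "qn"  ["qn"]
18. n10.mk = false  [terminal]
19. n11.key = 11  [terminal]
20. n9.cnt = "qnr"  [B.pre ++ "r"]
21. n9.tag = false  [b.mk == true]
22. n12.mk = true  [terminal]
23. n14.mk = true  [terminal]
24. n13.pre = 0  [0]
25. n13.cnt = false  [not b.mk]
26. n13.env = 4  [4]
27. n8.pre = -5  [len(B.cnt) - 8]
28. n8.cnt = false  [S₁.env > 4]
29. n8.env = -1  [S₁.pre * -1 - 1]
30. n0.pre = 29  [S₁.pre + S₁.env + 35]
31. n0.cnt = false  [false]
32. n0.env = -2  [len(B.cnt) - 4]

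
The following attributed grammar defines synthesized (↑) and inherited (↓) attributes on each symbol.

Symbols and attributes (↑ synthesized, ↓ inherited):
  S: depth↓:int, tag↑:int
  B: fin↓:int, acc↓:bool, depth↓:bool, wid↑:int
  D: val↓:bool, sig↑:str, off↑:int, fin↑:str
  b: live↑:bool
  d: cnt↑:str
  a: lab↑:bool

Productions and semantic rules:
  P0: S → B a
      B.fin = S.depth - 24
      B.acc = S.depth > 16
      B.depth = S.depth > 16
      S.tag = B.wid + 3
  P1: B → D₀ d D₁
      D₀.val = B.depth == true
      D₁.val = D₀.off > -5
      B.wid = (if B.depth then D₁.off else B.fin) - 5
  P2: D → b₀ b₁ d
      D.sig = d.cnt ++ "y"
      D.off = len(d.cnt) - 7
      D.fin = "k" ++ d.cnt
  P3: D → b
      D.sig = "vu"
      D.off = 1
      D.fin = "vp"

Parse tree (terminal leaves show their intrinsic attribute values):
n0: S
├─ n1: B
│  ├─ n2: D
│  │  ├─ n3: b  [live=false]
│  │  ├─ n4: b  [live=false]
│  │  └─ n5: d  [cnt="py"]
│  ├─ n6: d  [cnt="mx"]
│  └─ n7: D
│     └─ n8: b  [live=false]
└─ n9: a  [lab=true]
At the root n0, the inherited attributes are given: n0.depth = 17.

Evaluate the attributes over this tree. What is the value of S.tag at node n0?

1. n0.depth = 17  [given at root]
2. n1.fin = -7  [S.depth - 24]
3. n1.acc = true  [S.depth > 16]
4. n1.depth = true  [S.depth > 16]
5. n2.val = true  [B.depth == true]
6. n3.live = false  [terminal]
7. n4.live = false  [terminal]
8. n5.cnt = "py"  [terminal]
9. n2.sig = "pyy"  [d.cnt ++ "y"]
10. n2.off = -5  [len(d.cnt) - 7]
11. n2.fin = "kpy"  ["k" ++ d.cnt]
12. n6.cnt = "mx"  [terminal]
13. n7.val = false  [D₀.off > -5]
14. n8.live = false  [terminal]
15. n7.sig = "vu"  ["vu"]
16. n7.off = 1  [1]
17. n7.fin = "vp"  ["vp"]
18. n1.wid = -4  [(if B.depth then D₁.off else B.fin) - 5]
19. n9.lab = true  [terminal]
20. n0.tag = -1  [B.wid + 3]

-1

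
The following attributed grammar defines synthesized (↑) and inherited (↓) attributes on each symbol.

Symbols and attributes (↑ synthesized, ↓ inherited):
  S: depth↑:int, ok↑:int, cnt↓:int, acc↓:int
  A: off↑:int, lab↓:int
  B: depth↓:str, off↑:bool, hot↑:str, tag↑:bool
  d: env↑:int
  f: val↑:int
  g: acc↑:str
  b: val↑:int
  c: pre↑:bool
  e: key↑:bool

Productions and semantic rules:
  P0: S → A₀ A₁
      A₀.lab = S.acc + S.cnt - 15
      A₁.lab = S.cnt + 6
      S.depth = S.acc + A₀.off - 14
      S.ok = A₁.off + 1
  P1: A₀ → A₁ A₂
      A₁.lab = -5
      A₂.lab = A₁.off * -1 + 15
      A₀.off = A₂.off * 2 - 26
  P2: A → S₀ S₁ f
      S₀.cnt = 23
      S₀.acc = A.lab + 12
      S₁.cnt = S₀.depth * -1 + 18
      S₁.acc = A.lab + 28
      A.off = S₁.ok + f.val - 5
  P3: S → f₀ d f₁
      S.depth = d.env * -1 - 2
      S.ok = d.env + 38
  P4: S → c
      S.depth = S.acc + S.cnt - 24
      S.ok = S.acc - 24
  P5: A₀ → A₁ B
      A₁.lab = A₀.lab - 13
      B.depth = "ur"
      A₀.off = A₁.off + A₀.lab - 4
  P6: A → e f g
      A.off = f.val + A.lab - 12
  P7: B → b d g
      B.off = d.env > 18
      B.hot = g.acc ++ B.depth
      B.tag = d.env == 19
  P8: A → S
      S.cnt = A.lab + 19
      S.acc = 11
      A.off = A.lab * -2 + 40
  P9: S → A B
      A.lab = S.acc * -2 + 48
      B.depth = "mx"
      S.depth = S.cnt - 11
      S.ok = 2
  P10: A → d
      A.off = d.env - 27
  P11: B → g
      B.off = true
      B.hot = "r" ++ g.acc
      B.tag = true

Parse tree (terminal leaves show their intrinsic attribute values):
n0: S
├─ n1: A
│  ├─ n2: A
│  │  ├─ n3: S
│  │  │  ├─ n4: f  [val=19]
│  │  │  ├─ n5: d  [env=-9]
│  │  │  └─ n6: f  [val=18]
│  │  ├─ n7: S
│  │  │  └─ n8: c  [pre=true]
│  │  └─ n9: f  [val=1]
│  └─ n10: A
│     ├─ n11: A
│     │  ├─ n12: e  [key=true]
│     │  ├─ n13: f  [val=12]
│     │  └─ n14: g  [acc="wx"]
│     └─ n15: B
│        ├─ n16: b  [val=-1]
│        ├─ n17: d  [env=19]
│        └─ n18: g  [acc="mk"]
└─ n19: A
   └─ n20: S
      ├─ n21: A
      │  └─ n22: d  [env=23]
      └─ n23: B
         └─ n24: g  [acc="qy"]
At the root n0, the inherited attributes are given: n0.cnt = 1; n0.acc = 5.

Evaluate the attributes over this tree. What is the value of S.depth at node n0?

11

1. n0.cnt = 1  [given at root]
2. n0.acc = 5  [given at root]
3. n1.lab = -9  [S.acc + S.cnt - 15]
4. n2.lab = -5  [-5]
5. n3.cnt = 23  [23]
6. n3.acc = 7  [A.lab + 12]
7. n4.val = 19  [terminal]
8. n5.env = -9  [terminal]
9. n6.val = 18  [terminal]
10. n3.depth = 7  [d.env * -1 - 2]
11. n3.ok = 29  [d.env + 38]
12. n7.cnt = 11  [S₀.depth * -1 + 18]
13. n7.acc = 23  [A.lab + 28]
14. n8.pre = true  [terminal]
15. n7.depth = 10  [S.acc + S.cnt - 24]
16. n7.ok = -1  [S.acc - 24]
17. n9.val = 1  [terminal]
18. n2.off = -5  [S₁.ok + f.val - 5]
19. n10.lab = 20  [A₁.off * -1 + 15]
20. n11.lab = 7  [A₀.lab - 13]
21. n12.key = true  [terminal]
22. n13.val = 12  [terminal]
23. n14.acc = "wx"  [terminal]
24. n11.off = 7  [f.val + A.lab - 12]
25. n15.depth = "ur"  ["ur"]
26. n16.val = -1  [terminal]
27. n17.env = 19  [terminal]
28. n18.acc = "mk"  [terminal]
29. n15.off = true  [d.env > 18]
30. n15.hot = "mkur"  [g.acc ++ B.depth]
31. n15.tag = true  [d.env == 19]
32. n10.off = 23  [A₁.off + A₀.lab - 4]
33. n1.off = 20  [A₂.off * 2 - 26]
34. n19.lab = 7  [S.cnt + 6]
35. n20.cnt = 26  [A.lab + 19]
36. n20.acc = 11  [11]
37. n21.lab = 26  [S.acc * -2 + 48]
38. n22.env = 23  [terminal]
39. n21.off = -4  [d.env - 27]
40. n23.depth = "mx"  ["mx"]
41. n24.acc = "qy"  [terminal]
42. n23.off = true  [true]
43. n23.hot = "rqy"  ["r" ++ g.acc]
44. n23.tag = true  [true]
45. n20.depth = 15  [S.cnt - 11]
46. n20.ok = 2  [2]
47. n19.off = 26  [A.lab * -2 + 40]
48. n0.depth = 11  [S.acc + A₀.off - 14]
49. n0.ok = 27  [A₁.off + 1]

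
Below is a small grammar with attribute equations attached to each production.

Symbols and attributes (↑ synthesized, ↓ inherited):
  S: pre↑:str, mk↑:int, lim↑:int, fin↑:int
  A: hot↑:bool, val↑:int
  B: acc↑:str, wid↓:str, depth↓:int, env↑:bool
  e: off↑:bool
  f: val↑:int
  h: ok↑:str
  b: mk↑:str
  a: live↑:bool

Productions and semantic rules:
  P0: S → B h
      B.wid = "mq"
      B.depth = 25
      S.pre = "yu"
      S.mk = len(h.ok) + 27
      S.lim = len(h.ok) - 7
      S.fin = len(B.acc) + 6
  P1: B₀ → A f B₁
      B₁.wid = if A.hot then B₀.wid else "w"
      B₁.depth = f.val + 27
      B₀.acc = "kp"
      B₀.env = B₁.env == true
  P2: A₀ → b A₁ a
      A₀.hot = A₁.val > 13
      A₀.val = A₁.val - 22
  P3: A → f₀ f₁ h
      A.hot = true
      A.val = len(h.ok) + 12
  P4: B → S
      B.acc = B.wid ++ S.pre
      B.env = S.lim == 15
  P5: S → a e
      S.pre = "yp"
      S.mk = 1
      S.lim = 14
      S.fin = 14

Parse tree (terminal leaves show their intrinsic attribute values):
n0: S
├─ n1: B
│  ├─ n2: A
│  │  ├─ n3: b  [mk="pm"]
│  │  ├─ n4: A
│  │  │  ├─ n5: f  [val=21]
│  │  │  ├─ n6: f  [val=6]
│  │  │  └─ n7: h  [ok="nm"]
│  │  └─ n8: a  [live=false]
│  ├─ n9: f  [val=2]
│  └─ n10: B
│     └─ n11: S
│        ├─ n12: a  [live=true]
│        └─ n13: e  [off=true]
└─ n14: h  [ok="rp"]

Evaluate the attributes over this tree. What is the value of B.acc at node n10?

1. n1.wid = "mq"  ["mq"]
2. n1.depth = 25  [25]
3. n3.mk = "pm"  [terminal]
4. n5.val = 21  [terminal]
5. n6.val = 6  [terminal]
6. n7.ok = "nm"  [terminal]
7. n4.hot = true  [true]
8. n4.val = 14  [len(h.ok) + 12]
9. n8.live = false  [terminal]
10. n2.hot = true  [A₁.val > 13]
11. n2.val = -8  [A₁.val - 22]
12. n9.val = 2  [terminal]
13. n10.wid = "mq"  [if A.hot then B₀.wid else "w"]
14. n10.depth = 29  [f.val + 27]
15. n12.live = true  [terminal]
16. n13.off = true  [terminal]
17. n11.pre = "yp"  ["yp"]
18. n11.mk = 1  [1]
19. n11.lim = 14  [14]
20. n11.fin = 14  [14]
21. n10.acc = "mqyp"  [B.wid ++ S.pre]
22. n10.env = false  [S.lim == 15]
23. n1.acc = "kp"  ["kp"]
24. n1.env = false  [B₁.env == true]
25. n14.ok = "rp"  [terminal]
26. n0.pre = "yu"  ["yu"]
27. n0.mk = 29  [len(h.ok) + 27]
28. n0.lim = -5  [len(h.ok) - 7]
29. n0.fin = 8  [len(B.acc) + 6]

"mqyp"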